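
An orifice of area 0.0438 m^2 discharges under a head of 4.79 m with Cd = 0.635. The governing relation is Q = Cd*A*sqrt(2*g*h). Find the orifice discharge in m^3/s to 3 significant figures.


Q = 0.635 * 0.0438 * sqrt(2*9.81*4.79) = 0.270 m^3/s
Therefore the orifice discharge = 0.270 m^3/s.


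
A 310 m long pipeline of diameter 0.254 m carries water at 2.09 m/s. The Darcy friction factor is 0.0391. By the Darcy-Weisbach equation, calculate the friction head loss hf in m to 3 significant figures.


Approach: apply the Darcy-Weisbach equation, hf = f*(L/D)*(v^2/(2g)).
hf = 0.0391 * (310/0.254) * (2.09^2 / (2*9.81))
hf = 10.6 m
Therefore the friction head loss hf = 10.6 m.


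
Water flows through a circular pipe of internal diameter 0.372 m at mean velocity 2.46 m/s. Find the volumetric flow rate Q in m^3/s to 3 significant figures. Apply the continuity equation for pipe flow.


Approach: apply the continuity equation for pipe flow, Q = A * v with A = pi*(D/2)^2.
A = pi*(0.372/2)^2 = 0.10869 m^2
Q = 0.10869 * 2.46 = 0.267 m^3/s
Therefore the volumetric flow rate Q = 0.267 m^3/s.


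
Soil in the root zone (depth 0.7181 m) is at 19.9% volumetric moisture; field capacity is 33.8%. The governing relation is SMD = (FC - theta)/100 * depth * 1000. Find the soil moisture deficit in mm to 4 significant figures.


SMD = (33.8 - 19.9)/100 * 0.7181 * 1000 = 99.82 mm
Therefore the soil moisture deficit = 99.82 mm.


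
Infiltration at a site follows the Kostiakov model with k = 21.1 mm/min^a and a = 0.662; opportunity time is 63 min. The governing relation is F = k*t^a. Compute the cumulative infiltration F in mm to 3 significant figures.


F = 21.1 * 63^0.662 = 328 mm
Therefore the cumulative infiltration F = 328 mm.


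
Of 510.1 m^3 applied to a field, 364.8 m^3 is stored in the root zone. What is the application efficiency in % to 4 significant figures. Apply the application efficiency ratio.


Approach: apply the application efficiency ratio, Ea = (stored/applied)*100.
Ea = (364.8/510.1)*100 = 71.52 %
Therefore the application efficiency = 71.52 %.


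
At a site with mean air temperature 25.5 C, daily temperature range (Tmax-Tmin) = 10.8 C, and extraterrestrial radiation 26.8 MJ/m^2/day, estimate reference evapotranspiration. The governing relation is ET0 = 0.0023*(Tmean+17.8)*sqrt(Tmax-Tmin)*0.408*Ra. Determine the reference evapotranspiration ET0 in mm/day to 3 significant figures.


ET0 = 0.0023*(25.5+17.8)*sqrt(10.8)*0.408*26.8 = 3.58 mm/day
Therefore the reference evapotranspiration ET0 = 3.58 mm/day.


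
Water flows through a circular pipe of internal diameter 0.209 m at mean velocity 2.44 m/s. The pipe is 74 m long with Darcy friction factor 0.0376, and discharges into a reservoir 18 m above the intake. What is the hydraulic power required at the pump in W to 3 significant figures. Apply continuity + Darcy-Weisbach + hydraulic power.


Approach: apply continuity + Darcy-Weisbach + hydraulic power, Q = A*v; hf = f*(L/D)*(v^2/(2g)); H = static + hf; P = rho*g*Q*H.
Step 1 — flow rate (continuity, Q = A*v):
  A = pi*(0.209/2)^2 = 0.034307 m^2
  Q = 0.034307 * 2.44 = 0.083709 m^3/s
Step 2 — friction head loss (Darcy-Weisbach):
  hf = 0.0376 * (74/0.209) * (2.44^2 / (2*9.81))
  hf = 4.0397 m
Step 3 — total head: H = 18 + 4.0397 = 22.040 m
Step 4 — hydraulic power (P = rho*g*Q*H):
  P = 1000 * 9.81 * 0.083709 * 22.040 = 18100 W
Therefore the hydraulic power required at the pump = 18100 W.


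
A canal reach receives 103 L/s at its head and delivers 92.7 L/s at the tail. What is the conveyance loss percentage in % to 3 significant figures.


Approach: apply the conveyance loss ratio, loss% = ((Q_head - Q_tail)/Q_head)*100.
loss = ((103 - 92.7)/103)*100 = 10.00 %
Therefore the conveyance loss percentage = 10.00 %.


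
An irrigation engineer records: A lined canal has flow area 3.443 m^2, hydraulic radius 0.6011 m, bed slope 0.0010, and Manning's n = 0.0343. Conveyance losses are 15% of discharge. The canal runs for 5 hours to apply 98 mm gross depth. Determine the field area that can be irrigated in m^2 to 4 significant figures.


Approach: apply Manning's equation with a conveyance and depth budget, Q = (1/n)*A*R^(2/3)*S^(1/2); Q_field = Q*(1-loss); Area = Q_field*t/(d/1000).
Step 1 — canal discharge (Manning's equation):
  Q = (1/0.0343) * 3.443 * 0.6011^(2/3) * 0.0010^(1/2) = 2.26086 m^3/s
Step 2 — delivered flow: Q_field = 2.26086*(1 - 15/100) = 1.92173 m^3/s
Step 3 — volume delivered: V = 1.92173 * 5*3600 = 34591.2 m^3
Step 4 — area served: A = V / (depth/1000) = 34591.2 / 0.098 = 353000 m^2
Therefore the field area that can be irrigated = 353000 m^2.


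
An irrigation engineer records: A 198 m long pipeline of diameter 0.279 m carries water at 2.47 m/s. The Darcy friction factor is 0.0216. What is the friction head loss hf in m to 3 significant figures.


Approach: apply the Darcy-Weisbach equation, hf = f*(L/D)*(v^2/(2g)).
hf = 0.0216 * (198/0.279) * (2.47^2 / (2*9.81))
hf = 4.77 m
Therefore the friction head loss hf = 4.77 m.


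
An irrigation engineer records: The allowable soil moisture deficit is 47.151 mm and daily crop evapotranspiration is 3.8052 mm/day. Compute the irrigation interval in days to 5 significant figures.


Approach: apply the irrigation interval relation, interval = SMD / ETc.
interval = 47.151 / 3.8052 = 12.391 days
Therefore the irrigation interval = 12.391 days.


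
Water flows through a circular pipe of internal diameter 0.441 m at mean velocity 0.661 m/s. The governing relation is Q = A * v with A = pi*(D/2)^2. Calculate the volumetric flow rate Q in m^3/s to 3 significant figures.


A = pi*(0.441/2)^2 = 0.15275 m^2
Q = 0.15275 * 0.661 = 0.101 m^3/s
Therefore the volumetric flow rate Q = 0.101 m^3/s.


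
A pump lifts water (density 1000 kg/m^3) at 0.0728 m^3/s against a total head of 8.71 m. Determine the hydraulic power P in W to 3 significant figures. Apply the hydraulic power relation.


Approach: apply the hydraulic power relation, P = rho*g*Q*H.
P = 1000 * 9.81 * 0.0728 * 8.71 = 6220 W
Therefore the hydraulic power P = 6220 W.


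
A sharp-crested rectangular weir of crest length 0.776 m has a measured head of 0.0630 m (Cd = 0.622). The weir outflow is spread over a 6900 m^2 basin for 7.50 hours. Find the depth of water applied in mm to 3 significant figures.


Approach: apply the rectangular weir equation with a volume-to-depth conversion, Q = (2/3)*Cd*L*sqrt(2g)*H^1.5; d = Q*t/A * 1000.
Step 1 — weir discharge:
  Q = (2/3)*0.622*0.776*sqrt(2*9.81)*0.0630^1.5 = 0.022538 m^3/s
Step 2 — volume: V = 0.022538 * 7.50*3600 = 608.53 m^3
Step 3 — depth: d = V/A * 1000 = 608.53/6900 * 1000 = 88.2 mm
Therefore the depth of water applied = 88.2 mm.


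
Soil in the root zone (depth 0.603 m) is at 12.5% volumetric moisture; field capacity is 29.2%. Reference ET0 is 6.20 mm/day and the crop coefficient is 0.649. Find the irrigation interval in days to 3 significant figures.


Approach: apply soil-water budget scheduling, SMD = (FC-theta)/100*depth*1000; ETc = ET0*Kc; interval = SMD/ETc.
Step 1 — soil moisture deficit:
  SMD = (29.2 - 12.5)/100 * 0.603 * 1000 = 100.70 mm
Step 2 — daily crop ET (ETc = ET0*Kc):
  ETc = 6.20 * 0.649 = 4.0238 mm/day
Step 3 — irrigation interval (SMD/ETc):
  interval = 100.70 / 4.0238 = 25.0 days
Therefore the irrigation interval = 25.0 days.


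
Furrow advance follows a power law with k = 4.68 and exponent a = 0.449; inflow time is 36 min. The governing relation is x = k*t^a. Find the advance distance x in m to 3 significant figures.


x = 4.68 * 36^0.449 = 23.4 m
Therefore the advance distance x = 23.4 m.


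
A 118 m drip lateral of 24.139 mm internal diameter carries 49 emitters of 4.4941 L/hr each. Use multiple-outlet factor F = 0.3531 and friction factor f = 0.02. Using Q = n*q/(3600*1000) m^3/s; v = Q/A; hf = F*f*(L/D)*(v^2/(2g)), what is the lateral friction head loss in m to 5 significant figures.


Q = 49*4.4941/(3600*1000) = 6.116969e-05 m^3/s
A = pi*(24.139e-3/2)^2 = 4.576447e-04 m^2, so v = Q/A = 0.1336620 m/s
hf = 0.3531*0.02*(118/0.024139)*(0.1336620^2/(2*9.81)) = 0.031435 m
Therefore the lateral friction head loss = 0.031435 m.


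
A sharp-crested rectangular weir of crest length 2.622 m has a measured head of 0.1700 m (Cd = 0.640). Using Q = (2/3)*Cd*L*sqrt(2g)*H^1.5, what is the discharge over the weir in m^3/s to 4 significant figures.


Q = (2/3)*0.640*2.622*sqrt(2*9.81)*0.1700^1.5 = 0.3473 m^3/s
Therefore the discharge over the weir = 0.3473 m^3/s.


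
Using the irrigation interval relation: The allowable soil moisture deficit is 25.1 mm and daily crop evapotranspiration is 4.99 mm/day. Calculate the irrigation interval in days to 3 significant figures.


Approach: apply the irrigation interval relation, interval = SMD / ETc.
interval = 25.1 / 4.99 = 5.03 days
Therefore the irrigation interval = 5.03 days.


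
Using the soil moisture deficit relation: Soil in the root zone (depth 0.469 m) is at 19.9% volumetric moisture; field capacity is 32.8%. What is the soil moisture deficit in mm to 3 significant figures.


Approach: apply the soil moisture deficit relation, SMD = (FC - theta)/100 * depth * 1000.
SMD = (32.8 - 19.9)/100 * 0.469 * 1000 = 60.5 mm
Therefore the soil moisture deficit = 60.5 mm.


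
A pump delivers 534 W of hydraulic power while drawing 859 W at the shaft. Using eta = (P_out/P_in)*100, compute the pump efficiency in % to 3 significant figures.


eta = (534 / 859) * 100 = 62.2 %
Therefore the pump efficiency = 62.2 %.


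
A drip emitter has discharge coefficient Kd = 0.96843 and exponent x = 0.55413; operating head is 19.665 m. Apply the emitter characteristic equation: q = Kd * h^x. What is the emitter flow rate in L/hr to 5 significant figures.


q = 0.96843 * 19.665^0.55413 = 5.0459 L/hr
Therefore the emitter flow rate = 5.0459 L/hr.


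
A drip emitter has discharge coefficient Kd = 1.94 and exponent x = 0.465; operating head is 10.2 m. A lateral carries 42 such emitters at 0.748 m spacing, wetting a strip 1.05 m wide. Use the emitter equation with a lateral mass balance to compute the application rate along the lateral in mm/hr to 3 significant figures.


Approach: apply the emitter equation with a lateral mass balance, q = Kd*h^x; Q = n*q; rate = Q/(n*spacing*width).
Step 1 — single emitter flow (q = Kd*h^x):
  q = 1.94 * 10.2^0.465 = 5.7122 L/hr
Step 2 — total lateral flow: Q = 42 * 5.7122 = 239.91 L/hr
Step 3 — wetted area: A = 42 * 0.748 * 1.05 = 32.987 m^2
Step 4 — application rate: Q/A = 239.91/32.987 = 7.27 mm/hr
Therefore the application rate along the lateral = 7.27 mm/hr.


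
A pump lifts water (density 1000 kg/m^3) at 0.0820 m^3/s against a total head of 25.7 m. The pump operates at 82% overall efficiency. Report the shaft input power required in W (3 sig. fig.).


Approach: apply hydraulic power then efficiency conversion, P = rho*g*Q*H; P_in = P/eta.
Step 1 — hydraulic power (P = rho*g*Q*H):
  P = 1000 * 9.81 * 0.0820 * 25.7 = 20674 W
Step 2 — input power: P_in = P/eta = 20674 / 0.82 = 25200 W
Therefore the shaft input power required = 25200 W.


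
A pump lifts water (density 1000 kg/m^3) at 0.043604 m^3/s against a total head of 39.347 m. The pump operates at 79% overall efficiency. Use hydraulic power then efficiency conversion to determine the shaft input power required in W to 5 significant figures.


Approach: apply hydraulic power then efficiency conversion, P = rho*g*Q*H; P_in = P/eta.
Step 1 — hydraulic power (P = rho*g*Q*H):
  P = 1000 * 9.81 * 0.043604 * 39.347 = 16830.89 W
Step 2 — input power: P_in = P/eta = 16830.89 / 0.79 = 21305 W
Therefore the shaft input power required = 21305 W.


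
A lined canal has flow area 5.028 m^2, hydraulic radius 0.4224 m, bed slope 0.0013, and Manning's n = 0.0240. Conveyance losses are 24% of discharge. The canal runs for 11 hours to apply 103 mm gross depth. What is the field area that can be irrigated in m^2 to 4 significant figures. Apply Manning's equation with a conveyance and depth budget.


Approach: apply Manning's equation with a conveyance and depth budget, Q = (1/n)*A*R^(2/3)*S^(1/2); Q_field = Q*(1-loss); Area = Q_field*t/(d/1000).
Step 1 — canal discharge (Manning's equation):
  Q = (1/0.0240) * 5.028 * 0.4224^(2/3) * 0.0013^(1/2) = 4.25244 m^3/s
Step 2 — delivered flow: Q_field = 4.25244*(1 - 24/100) = 3.23186 m^3/s
Step 3 — volume delivered: V = 3.23186 * 11*3600 = 127981 m^3
Step 4 — area served: A = V / (depth/1000) = 127981 / 0.103 = 1243000 m^2
Therefore the field area that can be irrigated = 1243000 m^2.


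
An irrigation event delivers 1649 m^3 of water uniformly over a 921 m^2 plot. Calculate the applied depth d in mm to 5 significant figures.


Approach: apply depth from volume over area, d = (V/A)*1000.
d = (1649 / 921) * 1000 = 1790.4 mm
Therefore the applied depth d = 1790.4 mm.


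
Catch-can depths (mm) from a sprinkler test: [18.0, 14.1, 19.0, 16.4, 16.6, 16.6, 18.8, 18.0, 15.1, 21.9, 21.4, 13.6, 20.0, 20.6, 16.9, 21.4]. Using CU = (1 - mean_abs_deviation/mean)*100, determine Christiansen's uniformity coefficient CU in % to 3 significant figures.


mean = 18.025 mm
mean |d_i - mean| = 2.1156 mm
CU = (1 - 2.1156/18.025)*100 = 88.3 %
Therefore Christiansen's uniformity coefficient CU = 88.3 %.


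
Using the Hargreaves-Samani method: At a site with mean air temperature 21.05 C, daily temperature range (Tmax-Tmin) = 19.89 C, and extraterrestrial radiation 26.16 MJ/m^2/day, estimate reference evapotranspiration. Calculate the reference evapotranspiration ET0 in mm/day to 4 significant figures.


Approach: apply the Hargreaves-Samani method, ET0 = 0.0023*(Tmean+17.8)*sqrt(Tmax-Tmin)*0.408*Ra.
ET0 = 0.0023*(21.05+17.8)*sqrt(19.89)*0.408*26.16 = 4.253 mm/day
Therefore the reference evapotranspiration ET0 = 4.253 mm/day.


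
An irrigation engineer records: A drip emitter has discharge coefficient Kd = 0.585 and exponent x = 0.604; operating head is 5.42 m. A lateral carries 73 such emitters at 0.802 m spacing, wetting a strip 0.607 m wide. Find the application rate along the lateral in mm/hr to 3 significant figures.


Approach: apply the emitter equation with a lateral mass balance, q = Kd*h^x; Q = n*q; rate = Q/(n*spacing*width).
Step 1 — single emitter flow (q = Kd*h^x):
  q = 0.585 * 5.42^0.604 = 1.6236 L/hr
Step 2 — total lateral flow: Q = 73 * 1.6236 = 118.53 L/hr
Step 3 — wetted area: A = 73 * 0.802 * 0.607 = 35.537 m^2
Step 4 — application rate: Q/A = 118.53/35.537 = 3.34 mm/hr
Therefore the application rate along the lateral = 3.34 mm/hr.


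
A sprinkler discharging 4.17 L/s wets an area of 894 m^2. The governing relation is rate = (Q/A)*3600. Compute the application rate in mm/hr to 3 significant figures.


rate = (4.17 / 894) * 3600 = 16.8 mm/hr
Therefore the application rate = 16.8 mm/hr.


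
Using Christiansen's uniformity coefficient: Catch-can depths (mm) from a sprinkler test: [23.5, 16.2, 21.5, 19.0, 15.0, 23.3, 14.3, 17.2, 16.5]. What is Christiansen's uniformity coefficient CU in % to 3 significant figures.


Approach: apply Christiansen's uniformity coefficient, CU = (1 - mean_abs_deviation/mean)*100.
mean = 18.500 mm
mean |d_i - mean| = 2.9556 mm
CU = (1 - 2.9556/18.500)*100 = 84.0 %
Therefore Christiansen's uniformity coefficient CU = 84.0 %.


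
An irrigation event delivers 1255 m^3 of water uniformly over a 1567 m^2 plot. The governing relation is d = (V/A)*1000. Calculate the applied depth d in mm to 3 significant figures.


d = (1255 / 1567) * 1000 = 801 mm
Therefore the applied depth d = 801 mm.


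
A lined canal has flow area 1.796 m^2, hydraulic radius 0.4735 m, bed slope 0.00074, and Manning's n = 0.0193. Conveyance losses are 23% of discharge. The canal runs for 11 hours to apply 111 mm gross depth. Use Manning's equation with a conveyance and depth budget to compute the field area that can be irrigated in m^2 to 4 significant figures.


Approach: apply Manning's equation with a conveyance and depth budget, Q = (1/n)*A*R^(2/3)*S^(1/2); Q_field = Q*(1-loss); Area = Q_field*t/(d/1000).
Step 1 — canal discharge (Manning's equation):
  Q = (1/0.0193) * 1.796 * 0.4735^(2/3) * 0.00074^(1/2) = 1.53784 m^3/s
Step 2 — delivered flow: Q_field = 1.53784*(1 - 23/100) = 1.18414 m^3/s
Step 3 — volume delivered: V = 1.18414 * 11*3600 = 46891.9 m^3
Step 4 — area served: A = V / (depth/1000) = 46891.9 / 0.111 = 422400 m^2
Therefore the field area that can be irrigated = 422400 m^2.


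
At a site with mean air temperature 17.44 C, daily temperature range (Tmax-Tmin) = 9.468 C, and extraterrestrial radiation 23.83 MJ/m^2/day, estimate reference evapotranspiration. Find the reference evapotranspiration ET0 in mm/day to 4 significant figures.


Approach: apply the Hargreaves-Samani method, ET0 = 0.0023*(Tmean+17.8)*sqrt(Tmax-Tmin)*0.408*Ra.
ET0 = 0.0023*(17.44+17.8)*sqrt(9.468)*0.408*23.83 = 2.425 mm/day
Therefore the reference evapotranspiration ET0 = 2.425 mm/day.


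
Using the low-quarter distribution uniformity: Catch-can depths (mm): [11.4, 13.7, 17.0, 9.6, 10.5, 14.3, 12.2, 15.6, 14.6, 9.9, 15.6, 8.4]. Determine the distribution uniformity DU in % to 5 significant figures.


Approach: apply the low-quarter distribution uniformity, DU = (mean of lowest quarter of readings / overall mean)*100.
sorted lowest 3 of 12: [8.4, 9.6, 9.9] -> mean = 9.300000 mm
overall mean = 12.73333 mm
DU = (9.300000/12.73333)*100 = 73.037 %
Therefore the distribution uniformity DU = 73.037 %.


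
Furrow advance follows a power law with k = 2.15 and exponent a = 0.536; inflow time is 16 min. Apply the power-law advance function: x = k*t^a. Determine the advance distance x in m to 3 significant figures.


x = 2.15 * 16^0.536 = 9.50 m
Therefore the advance distance x = 9.50 m.


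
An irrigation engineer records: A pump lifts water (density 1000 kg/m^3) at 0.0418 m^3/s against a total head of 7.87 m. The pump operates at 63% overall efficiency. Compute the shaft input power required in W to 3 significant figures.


Approach: apply hydraulic power then efficiency conversion, P = rho*g*Q*H; P_in = P/eta.
Step 1 — hydraulic power (P = rho*g*Q*H):
  P = 1000 * 9.81 * 0.0418 * 7.87 = 3227.2 W
Step 2 — input power: P_in = P/eta = 3227.2 / 0.63 = 5120 W
Therefore the shaft input power required = 5120 W.


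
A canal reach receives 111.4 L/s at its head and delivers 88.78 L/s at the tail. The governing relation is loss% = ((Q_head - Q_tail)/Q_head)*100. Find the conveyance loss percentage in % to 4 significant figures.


loss = ((111.4 - 88.78)/111.4)*100 = 20.31 %
Therefore the conveyance loss percentage = 20.31 %.


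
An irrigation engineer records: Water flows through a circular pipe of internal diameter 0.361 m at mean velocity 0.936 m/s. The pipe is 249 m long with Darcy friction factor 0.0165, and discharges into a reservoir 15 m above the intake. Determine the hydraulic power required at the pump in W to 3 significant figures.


Approach: apply continuity + Darcy-Weisbach + hydraulic power, Q = A*v; hf = f*(L/D)*(v^2/(2g)); H = static + hf; P = rho*g*Q*H.
Step 1 — flow rate (continuity, Q = A*v):
  A = pi*(0.361/2)^2 = 0.10235 m^2
  Q = 0.10235 * 0.936 = 0.095803 m^3/s
Step 2 — friction head loss (Darcy-Weisbach):
  hf = 0.0165 * (249/0.361) * (0.936^2 / (2*9.81))
  hf = 0.50819 m
Step 3 — total head: H = 15 + 0.50819 = 15.508 m
Step 4 — hydraulic power (P = rho*g*Q*H):
  P = 1000 * 9.81 * 0.095803 * 15.508 = 14600 W
Therefore the hydraulic power required at the pump = 14600 W.


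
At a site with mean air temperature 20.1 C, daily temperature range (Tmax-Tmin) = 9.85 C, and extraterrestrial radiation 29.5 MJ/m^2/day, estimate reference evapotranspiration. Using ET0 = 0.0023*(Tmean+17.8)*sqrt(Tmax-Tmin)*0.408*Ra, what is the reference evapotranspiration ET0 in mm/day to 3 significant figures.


ET0 = 0.0023*(20.1+17.8)*sqrt(9.85)*0.408*29.5 = 3.29 mm/day
Therefore the reference evapotranspiration ET0 = 3.29 mm/day.


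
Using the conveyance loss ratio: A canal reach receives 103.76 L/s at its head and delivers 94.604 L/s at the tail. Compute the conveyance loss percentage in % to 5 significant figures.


Approach: apply the conveyance loss ratio, loss% = ((Q_head - Q_tail)/Q_head)*100.
loss = ((103.76 - 94.604)/103.76)*100 = 8.8242 %
Therefore the conveyance loss percentage = 8.8242 %.


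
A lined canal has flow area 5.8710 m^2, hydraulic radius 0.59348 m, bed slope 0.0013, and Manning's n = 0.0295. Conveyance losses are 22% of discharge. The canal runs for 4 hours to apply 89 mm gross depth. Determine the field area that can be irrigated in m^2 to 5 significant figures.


Approach: apply Manning's equation with a conveyance and depth budget, Q = (1/n)*A*R^(2/3)*S^(1/2); Q_field = Q*(1-loss); Area = Q_field*t/(d/1000).
Step 1 — canal discharge (Manning's equation):
  Q = (1/0.0295) * 5.8710 * 0.59348^(2/3) * 0.0013^(1/2) = 5.067563 m^3/s
Step 2 — delivered flow: Q_field = 5.067563*(1 - 22/100) = 3.952699 m^3/s
Step 3 — volume delivered: V = 3.952699 * 4*3600 = 56918.86 m^3
Step 4 — area served: A = V / (depth/1000) = 56918.86 / 0.089 = 639540 m^2
Therefore the field area that can be irrigated = 639540 m^2.


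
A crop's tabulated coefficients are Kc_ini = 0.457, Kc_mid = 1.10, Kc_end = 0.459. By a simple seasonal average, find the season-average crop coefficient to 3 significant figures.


Approach: apply a simple seasonal average, Kc_avg = (Kc_ini + Kc_mid + Kc_end)/3.
Kc_avg = (0.457 + 1.10 + 0.459)/3 = 0.672
Therefore the season-average crop coefficient = 0.672.


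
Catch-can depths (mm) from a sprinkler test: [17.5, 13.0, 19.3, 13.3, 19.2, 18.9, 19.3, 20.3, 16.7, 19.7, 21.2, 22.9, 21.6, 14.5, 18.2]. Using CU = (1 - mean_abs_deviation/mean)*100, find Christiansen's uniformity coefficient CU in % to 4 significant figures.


mean = 18.3733 mm
mean |d_i - mean| = 2.27200 mm
CU = (1 - 2.27200/18.3733)*100 = 87.63 %
Therefore Christiansen's uniformity coefficient CU = 87.63 %.


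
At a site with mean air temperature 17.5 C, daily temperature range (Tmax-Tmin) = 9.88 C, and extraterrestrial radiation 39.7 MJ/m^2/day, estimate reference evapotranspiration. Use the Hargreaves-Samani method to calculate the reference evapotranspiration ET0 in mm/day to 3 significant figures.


Approach: apply the Hargreaves-Samani method, ET0 = 0.0023*(Tmean+17.8)*sqrt(Tmax-Tmin)*0.408*Ra.
ET0 = 0.0023*(17.5+17.8)*sqrt(9.88)*0.408*39.7 = 4.13 mm/day
Therefore the reference evapotranspiration ET0 = 4.13 mm/day.


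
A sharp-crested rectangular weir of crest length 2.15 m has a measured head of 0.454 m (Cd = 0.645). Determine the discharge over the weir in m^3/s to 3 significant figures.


Approach: apply the rectangular weir equation, Q = (2/3)*Cd*L*sqrt(2g)*H^1.5.
Q = (2/3)*0.645*2.15*sqrt(2*9.81)*0.454^1.5 = 1.25 m^3/s
Therefore the discharge over the weir = 1.25 m^3/s.


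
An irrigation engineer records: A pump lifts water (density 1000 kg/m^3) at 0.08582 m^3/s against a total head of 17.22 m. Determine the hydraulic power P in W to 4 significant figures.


Approach: apply the hydraulic power relation, P = rho*g*Q*H.
P = 1000 * 9.81 * 0.08582 * 17.22 = 14500 W
Therefore the hydraulic power P = 14500 W.


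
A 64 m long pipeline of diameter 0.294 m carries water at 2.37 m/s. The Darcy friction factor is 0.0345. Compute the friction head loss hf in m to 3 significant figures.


Approach: apply the Darcy-Weisbach equation, hf = f*(L/D)*(v^2/(2g)).
hf = 0.0345 * (64/0.294) * (2.37^2 / (2*9.81))
hf = 2.15 m
Therefore the friction head loss hf = 2.15 m.


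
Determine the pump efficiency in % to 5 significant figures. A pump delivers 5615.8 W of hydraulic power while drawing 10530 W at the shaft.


Approach: apply the efficiency ratio, eta = (P_out/P_in)*100.
eta = (5615.8 / 10530) * 100 = 53.331 %
Therefore the pump efficiency = 53.331 %.


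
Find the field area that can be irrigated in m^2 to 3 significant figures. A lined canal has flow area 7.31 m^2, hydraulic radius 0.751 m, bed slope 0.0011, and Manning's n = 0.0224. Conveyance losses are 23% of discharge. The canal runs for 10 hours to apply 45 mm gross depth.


Approach: apply Manning's equation with a conveyance and depth budget, Q = (1/n)*A*R^(2/3)*S^(1/2); Q_field = Q*(1-loss); Area = Q_field*t/(d/1000).
Step 1 — canal discharge (Manning's equation):
  Q = (1/0.0224) * 7.31 * 0.751^(2/3) * 0.0011^(1/2) = 8.9425 m^3/s
Step 2 — delivered flow: Q_field = 8.9425*(1 - 23/100) = 6.8857 m^3/s
Step 3 — volume delivered: V = 6.8857 * 10*3600 = 247890 m^3
Step 4 — area served: A = V / (depth/1000) = 247890 / 0.045 = 5510000 m^2
Therefore the field area that can be irrigated = 5510000 m^2.


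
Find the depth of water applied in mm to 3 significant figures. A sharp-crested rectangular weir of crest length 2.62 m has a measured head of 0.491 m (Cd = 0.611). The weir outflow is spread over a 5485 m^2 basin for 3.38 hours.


Approach: apply the rectangular weir equation with a volume-to-depth conversion, Q = (2/3)*Cd*L*sqrt(2g)*H^1.5; d = Q*t/A * 1000.
Step 1 — weir discharge:
  Q = (2/3)*0.611*2.62*sqrt(2*9.81)*0.491^1.5 = 1.6264 m^3/s
Step 2 — volume: V = 1.6264 * 3.38*3600 = 19790 m^3
Step 3 — depth: d = V/A * 1000 = 19790/5485 * 1000 = 3610 mm
Therefore the depth of water applied = 3610 mm.


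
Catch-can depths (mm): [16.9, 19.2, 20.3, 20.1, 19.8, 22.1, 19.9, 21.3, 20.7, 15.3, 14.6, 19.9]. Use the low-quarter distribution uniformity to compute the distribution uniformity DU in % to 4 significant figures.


Approach: apply the low-quarter distribution uniformity, DU = (mean of lowest quarter of readings / overall mean)*100.
sorted lowest 3 of 12: [14.6, 15.3, 16.9] -> mean = 15.6000 mm
overall mean = 19.1750 mm
DU = (15.6000/19.1750)*100 = 81.36 %
Therefore the distribution uniformity DU = 81.36 %.


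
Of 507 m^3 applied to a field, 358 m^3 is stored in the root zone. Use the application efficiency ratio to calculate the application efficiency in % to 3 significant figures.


Approach: apply the application efficiency ratio, Ea = (stored/applied)*100.
Ea = (358/507)*100 = 70.6 %
Therefore the application efficiency = 70.6 %.


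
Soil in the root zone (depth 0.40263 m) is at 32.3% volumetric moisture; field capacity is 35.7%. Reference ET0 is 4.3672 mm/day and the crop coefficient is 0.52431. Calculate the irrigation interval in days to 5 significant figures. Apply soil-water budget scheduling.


Approach: apply soil-water budget scheduling, SMD = (FC-theta)/100*depth*1000; ETc = ET0*Kc; interval = SMD/ETc.
Step 1 — soil moisture deficit:
  SMD = (35.7 - 32.3)/100 * 0.40263 * 1000 = 13.68942 mm
Step 2 — daily crop ET (ETc = ET0*Kc):
  ETc = 4.3672 * 0.52431 = 2.289767 mm/day
Step 3 — irrigation interval (SMD/ETc):
  interval = 13.68942 / 2.289767 = 5.9785 days
Therefore the irrigation interval = 5.9785 days.


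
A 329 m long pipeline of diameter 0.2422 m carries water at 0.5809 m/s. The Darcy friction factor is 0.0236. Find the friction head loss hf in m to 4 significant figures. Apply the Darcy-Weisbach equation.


Approach: apply the Darcy-Weisbach equation, hf = f*(L/D)*(v^2/(2g)).
hf = 0.0236 * (329/0.2422) * (0.5809^2 / (2*9.81))
hf = 0.5514 m
Therefore the friction head loss hf = 0.5514 m.


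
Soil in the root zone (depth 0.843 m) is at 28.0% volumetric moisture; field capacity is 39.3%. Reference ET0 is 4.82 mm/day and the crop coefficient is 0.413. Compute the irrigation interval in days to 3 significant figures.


Approach: apply soil-water budget scheduling, SMD = (FC-theta)/100*depth*1000; ETc = ET0*Kc; interval = SMD/ETc.
Step 1 — soil moisture deficit:
  SMD = (39.3 - 28.0)/100 * 0.843 * 1000 = 95.259 mm
Step 2 — daily crop ET (ETc = ET0*Kc):
  ETc = 4.82 * 0.413 = 1.9907 mm/day
Step 3 — irrigation interval (SMD/ETc):
  interval = 95.259 / 1.9907 = 47.9 days
Therefore the irrigation interval = 47.9 days.


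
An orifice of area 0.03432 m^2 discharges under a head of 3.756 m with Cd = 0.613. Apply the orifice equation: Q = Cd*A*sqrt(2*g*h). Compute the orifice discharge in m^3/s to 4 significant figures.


Q = 0.613 * 0.03432 * sqrt(2*9.81*3.756) = 0.1806 m^3/s
Therefore the orifice discharge = 0.1806 m^3/s.


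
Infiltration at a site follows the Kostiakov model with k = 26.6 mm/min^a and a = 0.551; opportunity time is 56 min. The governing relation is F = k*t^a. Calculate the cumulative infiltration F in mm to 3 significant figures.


F = 26.6 * 56^0.551 = 244 mm
Therefore the cumulative infiltration F = 244 mm.


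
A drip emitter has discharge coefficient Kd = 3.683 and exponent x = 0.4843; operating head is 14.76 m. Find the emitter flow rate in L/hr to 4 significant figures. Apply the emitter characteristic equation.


Approach: apply the emitter characteristic equation, q = Kd * h^x.
q = 3.683 * 14.76^0.4843 = 13.56 L/hr
Therefore the emitter flow rate = 13.56 L/hr.


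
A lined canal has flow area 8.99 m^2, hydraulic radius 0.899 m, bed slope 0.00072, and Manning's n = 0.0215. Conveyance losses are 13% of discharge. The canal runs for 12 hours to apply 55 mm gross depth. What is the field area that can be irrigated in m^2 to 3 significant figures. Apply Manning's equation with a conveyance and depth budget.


Approach: apply Manning's equation with a conveyance and depth budget, Q = (1/n)*A*R^(2/3)*S^(1/2); Q_field = Q*(1-loss); Area = Q_field*t/(d/1000).
Step 1 — canal discharge (Manning's equation):
  Q = (1/0.0215) * 8.99 * 0.899^(2/3) * 0.00072^(1/2) = 10.451 m^3/s
Step 2 — delivered flow: Q_field = 10.451*(1 - 13/100) = 9.0924 m^3/s
Step 3 — volume delivered: V = 9.0924 * 12*3600 = 392790 m^3
Step 4 — area served: A = V / (depth/1000) = 392790 / 0.055 = 7140000 m^2
Therefore the field area that can be irrigated = 7140000 m^2.


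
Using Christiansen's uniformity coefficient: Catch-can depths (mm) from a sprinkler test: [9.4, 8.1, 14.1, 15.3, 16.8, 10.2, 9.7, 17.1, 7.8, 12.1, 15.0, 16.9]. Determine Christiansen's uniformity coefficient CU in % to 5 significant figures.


Approach: apply Christiansen's uniformity coefficient, CU = (1 - mean_abs_deviation/mean)*100.
mean = 12.70833 mm
mean |d_i - mean| = 3.158333 mm
CU = (1 - 3.158333/12.70833)*100 = 75.148 %
Therefore Christiansen's uniformity coefficient CU = 75.148 %.


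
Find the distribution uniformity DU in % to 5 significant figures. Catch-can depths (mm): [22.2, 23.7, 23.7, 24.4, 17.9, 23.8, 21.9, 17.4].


Approach: apply the low-quarter distribution uniformity, DU = (mean of lowest quarter of readings / overall mean)*100.
sorted lowest 2 of 8: [17.4, 17.9] -> mean = 17.65000 mm
overall mean = 21.87500 mm
DU = (17.65000/21.87500)*100 = 80.686 %
Therefore the distribution uniformity DU = 80.686 %.


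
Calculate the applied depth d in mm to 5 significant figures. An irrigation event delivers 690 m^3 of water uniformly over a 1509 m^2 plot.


Approach: apply depth from volume over area, d = (V/A)*1000.
d = (690 / 1509) * 1000 = 457.26 mm
Therefore the applied depth d = 457.26 mm.


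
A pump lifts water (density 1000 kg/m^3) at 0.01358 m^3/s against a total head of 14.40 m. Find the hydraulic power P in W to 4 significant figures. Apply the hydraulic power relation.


Approach: apply the hydraulic power relation, P = rho*g*Q*H.
P = 1000 * 9.81 * 0.01358 * 14.40 = 1918 W
Therefore the hydraulic power P = 1918 W.


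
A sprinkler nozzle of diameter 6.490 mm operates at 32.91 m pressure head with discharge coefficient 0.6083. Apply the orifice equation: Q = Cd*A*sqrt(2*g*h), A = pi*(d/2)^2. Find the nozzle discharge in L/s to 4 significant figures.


A = pi*(6.490e-3/2)^2 = 3.30810e-05 m^2
Q = 0.6083 * 3.30810e-05 * sqrt(2*9.81*32.91) * 1000 = 0.5113 L/s
Therefore the nozzle discharge = 0.5113 L/s.


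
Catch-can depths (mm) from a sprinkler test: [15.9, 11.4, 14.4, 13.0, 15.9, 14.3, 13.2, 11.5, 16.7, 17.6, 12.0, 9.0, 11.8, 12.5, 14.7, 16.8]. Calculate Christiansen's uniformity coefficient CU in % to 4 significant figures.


Approach: apply Christiansen's uniformity coefficient, CU = (1 - mean_abs_deviation/mean)*100.
mean = 13.7937 mm
mean |d_i - mean| = 1.99375 mm
CU = (1 - 1.99375/13.7937)*100 = 85.55 %
Therefore Christiansen's uniformity coefficient CU = 85.55 %.


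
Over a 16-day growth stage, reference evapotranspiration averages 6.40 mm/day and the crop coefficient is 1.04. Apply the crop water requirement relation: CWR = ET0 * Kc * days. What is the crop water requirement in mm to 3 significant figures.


CWR = 6.40 * 1.04 * 16 = 106 mm
Therefore the crop water requirement = 106 mm.


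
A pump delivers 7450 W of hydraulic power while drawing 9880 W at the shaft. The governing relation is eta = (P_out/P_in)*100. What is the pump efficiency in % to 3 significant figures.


eta = (7450 / 9880) * 100 = 75.4 %
Therefore the pump efficiency = 75.4 %.


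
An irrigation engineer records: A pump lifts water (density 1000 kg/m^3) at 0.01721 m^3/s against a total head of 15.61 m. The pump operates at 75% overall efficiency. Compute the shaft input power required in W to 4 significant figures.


Approach: apply hydraulic power then efficiency conversion, P = rho*g*Q*H; P_in = P/eta.
Step 1 — hydraulic power (P = rho*g*Q*H):
  P = 1000 * 9.81 * 0.01721 * 15.61 = 2635.44 W
Step 2 — input power: P_in = P/eta = 2635.44 / 0.75 = 3514 W
Therefore the shaft input power required = 3514 W.


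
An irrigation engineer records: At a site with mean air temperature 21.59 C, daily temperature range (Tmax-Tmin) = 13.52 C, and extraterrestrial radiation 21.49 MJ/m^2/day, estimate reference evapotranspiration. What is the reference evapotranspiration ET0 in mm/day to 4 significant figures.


Approach: apply the Hargreaves-Samani method, ET0 = 0.0023*(Tmean+17.8)*sqrt(Tmax-Tmin)*0.408*Ra.
ET0 = 0.0023*(21.59+17.8)*sqrt(13.52)*0.408*21.49 = 2.921 mm/day
Therefore the reference evapotranspiration ET0 = 2.921 mm/day.


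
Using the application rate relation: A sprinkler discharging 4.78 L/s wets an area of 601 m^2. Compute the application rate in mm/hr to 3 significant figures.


Approach: apply the application rate relation, rate = (Q/A)*3600.
rate = (4.78 / 601) * 3600 = 28.6 mm/hr
Therefore the application rate = 28.6 mm/hr.


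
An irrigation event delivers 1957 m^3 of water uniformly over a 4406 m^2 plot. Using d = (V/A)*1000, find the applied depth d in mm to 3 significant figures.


d = (1957 / 4406) * 1000 = 444 mm
Therefore the applied depth d = 444 mm.


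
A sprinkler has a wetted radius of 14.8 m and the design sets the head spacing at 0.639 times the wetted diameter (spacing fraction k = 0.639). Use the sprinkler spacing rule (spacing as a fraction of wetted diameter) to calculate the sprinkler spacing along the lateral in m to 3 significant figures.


Approach: apply the sprinkler spacing rule (spacing as a fraction of wetted diameter), S = k*(2*R).
S = 0.639 * (2 * 14.8) = 18.9 m
Therefore the sprinkler spacing along the lateral = 18.9 m.


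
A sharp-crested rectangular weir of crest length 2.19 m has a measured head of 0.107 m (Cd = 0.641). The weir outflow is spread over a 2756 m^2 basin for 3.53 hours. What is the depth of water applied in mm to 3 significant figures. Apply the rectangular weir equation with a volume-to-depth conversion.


Approach: apply the rectangular weir equation with a volume-to-depth conversion, Q = (2/3)*Cd*L*sqrt(2g)*H^1.5; d = Q*t/A * 1000.
Step 1 — weir discharge:
  Q = (2/3)*0.641*2.19*sqrt(2*9.81)*0.107^1.5 = 0.14509 m^3/s
Step 2 — volume: V = 0.14509 * 3.53*3600 = 1843.8 m^3
Step 3 — depth: d = V/A * 1000 = 1843.8/2756 * 1000 = 669 mm
Therefore the depth of water applied = 669 mm.


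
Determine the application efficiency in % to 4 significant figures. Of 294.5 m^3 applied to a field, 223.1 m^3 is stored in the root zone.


Approach: apply the application efficiency ratio, Ea = (stored/applied)*100.
Ea = (223.1/294.5)*100 = 75.76 %
Therefore the application efficiency = 75.76 %.


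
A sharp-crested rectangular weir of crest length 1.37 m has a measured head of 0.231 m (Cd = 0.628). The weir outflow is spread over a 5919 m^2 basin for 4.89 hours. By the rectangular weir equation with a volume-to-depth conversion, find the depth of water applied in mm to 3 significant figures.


Approach: apply the rectangular weir equation with a volume-to-depth conversion, Q = (2/3)*Cd*L*sqrt(2g)*H^1.5; d = Q*t/A * 1000.
Step 1 — weir discharge:
  Q = (2/3)*0.628*1.37*sqrt(2*9.81)*0.231^1.5 = 0.28207 m^3/s
Step 2 — volume: V = 0.28207 * 4.89*3600 = 4965.6 m^3
Step 3 — depth: d = V/A * 1000 = 4965.6/5919 * 1000 = 839 mm
Therefore the depth of water applied = 839 mm.


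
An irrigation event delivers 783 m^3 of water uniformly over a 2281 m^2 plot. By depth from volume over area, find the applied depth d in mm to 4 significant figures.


Approach: apply depth from volume over area, d = (V/A)*1000.
d = (783 / 2281) * 1000 = 343.3 mm
Therefore the applied depth d = 343.3 mm.


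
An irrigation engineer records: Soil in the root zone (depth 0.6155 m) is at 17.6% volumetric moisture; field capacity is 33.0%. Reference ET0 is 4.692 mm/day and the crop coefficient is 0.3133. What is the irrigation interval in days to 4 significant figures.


Approach: apply soil-water budget scheduling, SMD = (FC-theta)/100*depth*1000; ETc = ET0*Kc; interval = SMD/ETc.
Step 1 — soil moisture deficit:
  SMD = (33.0 - 17.6)/100 * 0.6155 * 1000 = 94.7870 mm
Step 2 — daily crop ET (ETc = ET0*Kc):
  ETc = 4.692 * 0.3133 = 1.47000 mm/day
Step 3 — irrigation interval (SMD/ETc):
  interval = 94.7870 / 1.47000 = 64.48 days
Therefore the irrigation interval = 64.48 days.


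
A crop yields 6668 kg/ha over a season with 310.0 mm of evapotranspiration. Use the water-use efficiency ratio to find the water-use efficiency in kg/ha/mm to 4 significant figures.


Approach: apply the water-use efficiency ratio, WUE = yield/ET.
WUE = 6668 / 310.0 = 21.51 kg/ha/mm
Therefore the water-use efficiency = 21.51 kg/ha/mm.


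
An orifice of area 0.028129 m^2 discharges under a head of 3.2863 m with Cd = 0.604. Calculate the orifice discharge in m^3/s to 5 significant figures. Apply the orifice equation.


Approach: apply the orifice equation, Q = Cd*A*sqrt(2*g*h).
Q = 0.604 * 0.028129 * sqrt(2*9.81*3.2863) = 0.13643 m^3/s
Therefore the orifice discharge = 0.13643 m^3/s.


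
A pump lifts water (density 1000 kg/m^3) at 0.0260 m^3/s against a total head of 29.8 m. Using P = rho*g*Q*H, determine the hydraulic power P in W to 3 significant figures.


P = 1000 * 9.81 * 0.0260 * 29.8 = 7600 W
Therefore the hydraulic power P = 7600 W.


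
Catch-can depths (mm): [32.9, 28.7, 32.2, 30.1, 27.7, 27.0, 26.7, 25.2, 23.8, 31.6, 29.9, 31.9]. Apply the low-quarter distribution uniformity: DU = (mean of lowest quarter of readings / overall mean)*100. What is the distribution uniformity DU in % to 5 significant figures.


sorted lowest 3 of 12: [23.8, 25.2, 26.7] -> mean = 25.23333 mm
overall mean = 28.97500 mm
DU = (25.23333/28.97500)*100 = 87.087 %
Therefore the distribution uniformity DU = 87.087 %.


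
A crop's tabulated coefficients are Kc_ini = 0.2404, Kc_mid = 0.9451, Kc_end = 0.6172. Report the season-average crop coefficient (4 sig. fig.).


Approach: apply a simple seasonal average, Kc_avg = (Kc_ini + Kc_mid + Kc_end)/3.
Kc_avg = (0.2404 + 0.9451 + 0.6172)/3 = 0.6009
Therefore the season-average crop coefficient = 0.6009.


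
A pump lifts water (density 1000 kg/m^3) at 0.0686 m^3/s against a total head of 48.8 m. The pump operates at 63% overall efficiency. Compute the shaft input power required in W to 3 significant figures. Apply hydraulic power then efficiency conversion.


Approach: apply hydraulic power then efficiency conversion, P = rho*g*Q*H; P_in = P/eta.
Step 1 — hydraulic power (P = rho*g*Q*H):
  P = 1000 * 9.81 * 0.0686 * 48.8 = 32841 W
Step 2 — input power: P_in = P/eta = 32841 / 0.63 = 52100 W
Therefore the shaft input power required = 52100 W.
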